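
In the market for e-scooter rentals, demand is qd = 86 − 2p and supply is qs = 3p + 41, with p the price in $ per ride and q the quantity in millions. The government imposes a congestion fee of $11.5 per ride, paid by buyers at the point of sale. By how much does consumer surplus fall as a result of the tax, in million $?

Before the tax: set 86 − 2p = 3p + 41 → p* = $9, q* = 68.
With the tax collected from buyers, demand (in seller-price terms) shifts: qd = 86 − 2(p + 11.5).
Solving gives q = 54.2 with buyers paying $15.9 and sellers receiving $4.4 (the $11.5 wedge).
ΔCS is the trapezoid between Q = 54.2 and Q = 68 of height $6.9: ½ · (68 + 54.2) · 6.9 = $421.59.

Consumer surplus falls by $421.59 million.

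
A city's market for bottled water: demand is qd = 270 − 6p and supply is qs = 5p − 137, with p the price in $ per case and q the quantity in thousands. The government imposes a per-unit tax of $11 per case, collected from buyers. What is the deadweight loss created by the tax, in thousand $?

Without the tax, 270 − 6p = 5p − 137 gives 11p = 407, so p* = $37 and q* = 48.
With the tax collected from buyers, demand (in seller-price terms) shifts: qd = 270 − 6(p + 11).
Solving gives q = 18 with buyers paying $42 and suppliers receiving $31 (the $11 wedge).
Quantity falls by |ΔQ| = |48 − 18| = 30.
DWL = ½ · t · |ΔQ| = ½ · 11 · 30 = $165.

Deadweight loss = $165 thousand.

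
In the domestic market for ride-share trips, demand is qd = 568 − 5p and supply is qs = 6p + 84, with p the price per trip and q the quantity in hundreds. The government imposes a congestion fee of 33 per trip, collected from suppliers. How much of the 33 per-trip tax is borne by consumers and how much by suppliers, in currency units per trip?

Consumers bear 18 per trip; suppliers bear 15 per trip.

Before the tax: set 568 − 5p = 6p + 84 → p* = 44, q* = 348.
With the tax collected from suppliers, supply shifts: qs = 6(p − 33) + 84.
Solving gives q = 258 with consumers paying 62 and suppliers receiving 29 (the 33 wedge).
Burden on consumers: 18; on suppliers: 15. (They sum to 33.)
The less price-elastic side of the market bears the larger share of a per-unit tax.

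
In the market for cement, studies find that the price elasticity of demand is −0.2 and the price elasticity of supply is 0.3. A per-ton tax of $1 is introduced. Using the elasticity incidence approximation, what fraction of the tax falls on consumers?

Incidence ratio: consumers' share ≈ εs / (εs + |εd|) = 0.3 / (0.3 + 0.2) = 0.6.
Supply is the more elastic side, so consumers bear the larger share.

Consumers' share ≈ 0.6.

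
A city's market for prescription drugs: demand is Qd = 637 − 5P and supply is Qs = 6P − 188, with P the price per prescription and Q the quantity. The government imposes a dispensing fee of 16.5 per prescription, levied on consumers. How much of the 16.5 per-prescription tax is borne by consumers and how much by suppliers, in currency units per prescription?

Consumers bear 9 per prescription; suppliers bear 7.5 per prescription.

Before the tax: set 637 − 5P = 6P − 188 → P* = 75, Q* = 262.
With the tax collected from consumers, demand (in seller-price terms) shifts: Qd = 637 − 5(P + 16.5).
Solving gives Q = 217 with consumers paying 84 and suppliers receiving 67.5 (the 16.5 wedge).
Burden on consumers: 9; on suppliers: 7.5. (They sum to 16.5.)
The less price-elastic side of the market bears the larger share of a per-unit tax.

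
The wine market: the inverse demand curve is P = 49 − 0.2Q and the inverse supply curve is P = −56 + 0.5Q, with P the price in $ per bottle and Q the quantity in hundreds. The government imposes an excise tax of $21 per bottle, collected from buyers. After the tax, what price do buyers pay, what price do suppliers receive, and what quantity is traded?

Buyers pay $25; suppliers receive $4; quantity = 120.

Rewrite in direct form: Qd = 245 − 5P and Qs = 2P + 112.
Without the tax, 245 − 5P = 2P + 112 gives 7P = 133, so P* = $19 and Q* = 150.
With the tax collected from buyers, demand (in seller-price terms) shifts: Qd = 245 − 5(P + 21).
Solving gives Q = 120 with buyers paying $25 and suppliers receiving $4 (the $21 wedge).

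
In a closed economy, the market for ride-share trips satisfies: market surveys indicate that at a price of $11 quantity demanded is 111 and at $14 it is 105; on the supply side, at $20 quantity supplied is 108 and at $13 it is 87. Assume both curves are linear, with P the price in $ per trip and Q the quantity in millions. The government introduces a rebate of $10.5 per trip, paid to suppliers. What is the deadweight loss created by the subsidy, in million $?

Demand slope: (105 − 111)/(14 − 11) = -2, so Qd = 133 − 2P.
Supply slope: (87 − 108)/(13 − 20) = 3, so Qs = 3P + 48.
Before the subsidy: set 133 − 2P = 3P + 48 → P* = $17, Q* = 99.
With a per-unit subsidy paid to suppliers, each receives P + 10.5 per unit sold, so supply becomes Qs = 3(P + 10.5) + 48.
New equilibrium: buyers pay $10.7, suppliers receive $21.2, Q = 111.6. (Wedge: Pb − Ps = −10.5.)
Quantity rises by |ΔQ| = |99 − 111.6| = 12.6.
DWL = ½ · t · |ΔQ| = ½ · 10.5 · 12.6 = $66.15.

Deadweight loss = $66.15 million.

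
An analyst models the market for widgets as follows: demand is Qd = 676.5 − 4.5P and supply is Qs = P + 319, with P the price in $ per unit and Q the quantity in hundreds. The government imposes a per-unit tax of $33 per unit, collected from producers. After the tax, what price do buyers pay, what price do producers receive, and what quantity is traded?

Buyers pay $71; producers receive $38; quantity = 357.

Without the tax, 676.5 − 4.5P = P + 319 gives 5.5P = 357.5, so P* = $65 and Q* = 384.
With the tax collected from producers, supply shifts: Qs = (P − 33) + 319.
Solving gives Q = 357 with buyers paying $71 and producers receiving $38 (the $33 wedge).
The less price-elastic side of the market bears the larger share of a per-unit tax.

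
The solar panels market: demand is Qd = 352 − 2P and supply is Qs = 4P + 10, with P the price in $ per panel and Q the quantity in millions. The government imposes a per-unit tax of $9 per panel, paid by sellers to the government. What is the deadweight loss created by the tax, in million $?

Deadweight loss = $54 million.

Before the tax: set 352 − 2P = 4P + 10 → P* = $57, Q* = 238.
With the tax collected from sellers, supply shifts: Qs = 4(P − 9) + 10.
Solving gives Q = 226 with buyers paying $63 and sellers receiving $54 (the $9 wedge).
Quantity falls by |ΔQ| = |238 − 226| = 12.
DWL = ½ · t · |ΔQ| = ½ · 9 · 12 = $54.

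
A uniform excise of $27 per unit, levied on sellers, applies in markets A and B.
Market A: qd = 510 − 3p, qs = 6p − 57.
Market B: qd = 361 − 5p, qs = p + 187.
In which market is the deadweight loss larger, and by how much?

Market A: pre-tax p* = $63, q* = 321; post-tax q = 267; deadweight loss = $729.
Market B: pre-tax p* = $29, q* = 216; post-tax q = 193.5; deadweight loss = $303.75.
Difference: $729 vs $303.75 → market A is larger by $425.25.

Market A, by $425.25.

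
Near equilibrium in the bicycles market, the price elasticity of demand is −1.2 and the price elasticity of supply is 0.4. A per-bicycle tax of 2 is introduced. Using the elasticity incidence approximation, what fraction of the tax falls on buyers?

Buyers' share ≈ 0.25.

Incidence ratio: buyers' share ≈ εs / (εs + |εd|) = 0.4 / (0.4 + 1.2) = 0.25.
Supply is the less elastic side, so buyers bear the smaller share.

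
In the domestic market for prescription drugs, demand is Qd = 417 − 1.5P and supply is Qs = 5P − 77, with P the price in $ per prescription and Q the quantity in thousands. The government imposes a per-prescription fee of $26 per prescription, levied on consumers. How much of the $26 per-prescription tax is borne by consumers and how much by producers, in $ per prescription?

Consumers bear $20 per prescription; producers bear $6 per prescription.

Before the tax: set 417 − 1.5P = 5P − 77 → P* = $76, Q* = 303.
With the tax collected from consumers, demand (in seller-price terms) shifts: Qd = 417 − 1.5(P + 26).
Solving gives Q = 273 with consumers paying $96 and producers receiving $70 (the $26 wedge).
Burden on consumers: $20; on producers: $6. (They sum to $26.)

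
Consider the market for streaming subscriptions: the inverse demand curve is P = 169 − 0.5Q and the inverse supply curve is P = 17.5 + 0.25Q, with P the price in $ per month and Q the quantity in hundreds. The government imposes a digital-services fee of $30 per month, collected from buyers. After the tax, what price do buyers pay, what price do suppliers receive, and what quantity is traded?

Rewrite in direct form: Qd = 338 − 2P and Qs = 4P − 70.
Without the tax, 338 − 2P = 4P − 70 gives 6P = 408, so P* = $68 and Q* = 202.
With the tax collected from buyers, demand (in seller-price terms) shifts: Qd = 338 − 2(P + 30).
New equilibrium: buyers pay $88, suppliers receive $58, Q = 162. (Wedge: Pb − Ps = 30.)
The less price-elastic side of the market bears the larger share of a per-unit tax.

Buyers pay $88; suppliers receive $58; quantity = 162.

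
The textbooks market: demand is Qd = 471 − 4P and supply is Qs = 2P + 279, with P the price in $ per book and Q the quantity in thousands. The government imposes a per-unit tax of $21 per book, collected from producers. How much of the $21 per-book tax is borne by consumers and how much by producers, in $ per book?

Consumers bear $7 per book; producers bear $14 per book.

Before the tax: set 471 − 4P = 2P + 279 → P* = $32, Q* = 343.
With the tax collected from producers, supply shifts: Qs = 2(P − 21) + 279.
Solving gives Q = 315 with consumers paying $39 and producers receiving $18 (the $21 wedge).
Burden on consumers: $7; on producers: $14. (They sum to $21.)
The less price-elastic side of the market bears the larger share of a per-unit tax.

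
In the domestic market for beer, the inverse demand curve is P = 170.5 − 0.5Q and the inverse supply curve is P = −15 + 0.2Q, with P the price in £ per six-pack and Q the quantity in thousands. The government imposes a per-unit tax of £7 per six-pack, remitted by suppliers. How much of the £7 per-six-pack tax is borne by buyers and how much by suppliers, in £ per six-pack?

Rewrite in direct form: Qd = 341 − 2P and Qs = 5P + 75.
Before the tax: set 341 − 2P = 5P + 75 → P* = £38, Q* = 265.
With the tax collected from suppliers, supply shifts: Qs = 5(P − 7) + 75.
New equilibrium: buyers pay £43, suppliers receive £36, Q = 255. (Wedge: Pb − Ps = 7.)
Burden on buyers: £5; on suppliers: £2. (They sum to £7.)
The less price-elastic side of the market bears the larger share of a per-unit tax.

Buyers bear £5 per six-pack; suppliers bear £2 per six-pack.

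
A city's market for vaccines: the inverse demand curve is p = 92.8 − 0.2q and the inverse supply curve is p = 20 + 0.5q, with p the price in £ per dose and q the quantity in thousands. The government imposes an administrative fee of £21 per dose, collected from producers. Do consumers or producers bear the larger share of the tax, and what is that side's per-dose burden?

Rewrite in direct form: qd = 464 − 5p and qs = 2p − 40.
Without the tax, 464 − 5p = 2p − 40 gives 7p = 504, so p* = £72 and q* = 104.
With the tax collected from producers, supply shifts: qs = 2(p − 21) − 40.
New equilibrium: consumers pay £78, producers receive £57, q = 74. (Wedge: pb − ps = 21.)
Per-dose burden: consumers £6, producers £15.
Producers take the larger share because supply is less price-elastic here (demand slope 5 vs supply slope 2).

Producers bear the larger share: £15 per dose.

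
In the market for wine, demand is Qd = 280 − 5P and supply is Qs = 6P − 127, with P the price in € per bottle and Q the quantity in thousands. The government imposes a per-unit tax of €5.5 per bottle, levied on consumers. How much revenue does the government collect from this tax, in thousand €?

Without the tax, 280 − 5P = 6P − 127 gives 11P = 407, so P* = €37 and Q* = 95.
With the tax collected from consumers, demand (in seller-price terms) shifts: Qd = 280 − 5(P + 5.5).
New equilibrium: consumers pay €40, suppliers receive €34.5, Q = 80. (Wedge: Pb − Ps = 5.5.)
Revenue = t · Q = 5.5 · 80 = €440.

Tax revenue = €440 thousand.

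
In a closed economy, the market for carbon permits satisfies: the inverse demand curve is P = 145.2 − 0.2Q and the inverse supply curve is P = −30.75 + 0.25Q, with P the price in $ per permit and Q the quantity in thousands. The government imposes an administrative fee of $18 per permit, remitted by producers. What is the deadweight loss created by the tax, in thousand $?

Deadweight loss = $360 thousand.

Inverting to Q(P) form: Qd = 726 − 5P; Qs = 4P + 123.
Before the tax: set 726 − 5P = 4P + 123 → P* = $67, Q* = 391.
With the tax collected from producers, supply shifts: Qs = 4(P − 18) + 123.
Solving gives Q = 351 with buyers paying $75 and producers receiving $57 (the $18 wedge).
Quantity falls by |ΔQ| = |391 − 351| = 40.
DWL = ½ · t · |ΔQ| = ½ · 18 · 40 = $360.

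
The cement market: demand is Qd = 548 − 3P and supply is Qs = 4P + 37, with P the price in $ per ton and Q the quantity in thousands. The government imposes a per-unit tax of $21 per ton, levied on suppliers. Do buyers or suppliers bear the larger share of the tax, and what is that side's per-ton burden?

Buyers bear the larger share: $12 per ton.

Before the tax: set 548 − 3P = 4P + 37 → P* = $73, Q* = 329.
With the tax collected from suppliers, supply shifts: Qs = 4(P − 21) + 37.
Solving gives Q = 293 with buyers paying $85 and suppliers receiving $64 (the $21 wedge).
Per-ton burden: buyers $12, suppliers $9.
Buyers take the larger share because demand is less price-elastic here (demand slope 3 vs supply slope 4).
The less price-elastic side of the market bears the larger share of a per-unit tax.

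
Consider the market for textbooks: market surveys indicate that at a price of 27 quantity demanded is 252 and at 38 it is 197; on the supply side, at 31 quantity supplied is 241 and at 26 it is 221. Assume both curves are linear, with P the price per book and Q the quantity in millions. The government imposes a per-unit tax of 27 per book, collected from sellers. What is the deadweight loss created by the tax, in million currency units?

Demand slope: (197 − 252)/(38 − 27) = -5, so Qd = 387 − 5P.
Supply slope: (221 − 241)/(26 − 31) = 4, so Qs = 4P + 117.
Without the tax, 387 − 5P = 4P + 117 gives 9P = 270, so P* = 30 and Q* = 237.
With the tax collected from sellers, supply shifts: Qs = 4(P − 27) + 117.
Solving gives Q = 177 with buyers paying 42 and sellers receiving 15 (the 27 wedge).
Quantity falls by |ΔQ| = |237 − 177| = 60.
DWL = ½ · t · |ΔQ| = ½ · 27 · 60 = 810.

Deadweight loss = 810 million.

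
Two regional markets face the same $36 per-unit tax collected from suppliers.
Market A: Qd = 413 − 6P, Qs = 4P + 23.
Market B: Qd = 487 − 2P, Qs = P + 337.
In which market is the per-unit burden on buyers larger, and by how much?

Market A: pre-tax P* = $39, Q* = 179; post-tax Q = 92.6; per-unit burden on buyers = $14.4.
Market B: pre-tax P* = $50, Q* = 387; post-tax Q = 363; per-unit burden on buyers = $12.
Difference: $14.4 vs $12 → market A is larger by $2.4.

Market A, by $2.4.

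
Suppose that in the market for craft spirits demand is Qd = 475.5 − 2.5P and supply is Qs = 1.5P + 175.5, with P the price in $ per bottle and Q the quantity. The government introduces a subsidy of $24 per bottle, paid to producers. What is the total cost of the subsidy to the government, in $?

Without the subsidy, 475.5 − 2.5P = 1.5P + 175.5 gives 4P = 300, so P* = $75 and Q* = 288.
With a per-unit subsidy paid to producers, each receives P + 24 per unit sold, so supply becomes Qs = 1.5(P + 24) + 175.5.
New equilibrium: buyers pay $66, producers receive $90, Q = 310.5. (Wedge: Pb − Ps = −24.)
Outlay = t · Q = 24 · 310.5 = $7452.

Government outlay = $7452.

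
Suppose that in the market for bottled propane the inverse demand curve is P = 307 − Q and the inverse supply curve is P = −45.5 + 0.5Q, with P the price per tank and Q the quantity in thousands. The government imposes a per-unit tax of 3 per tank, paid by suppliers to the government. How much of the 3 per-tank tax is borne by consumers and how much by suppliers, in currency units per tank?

Inverting to Q(P) form: Qd = 307 − P; Qs = 2P + 91.
Before the tax: set 307 − P = 2P + 91 → P* = 72, Q* = 235.
With the tax collected from suppliers, supply shifts: Qs = 2(P − 3) + 91.
New equilibrium: consumers pay 74, suppliers receive 71, Q = 233. (Wedge: Pb − Ps = 3.)
Burden on consumers: 2; on suppliers: 1. (They sum to 3.)
The less price-elastic side of the market bears the larger share of a per-unit tax.

Consumers bear 2 per tank; suppliers bear 1 per tank.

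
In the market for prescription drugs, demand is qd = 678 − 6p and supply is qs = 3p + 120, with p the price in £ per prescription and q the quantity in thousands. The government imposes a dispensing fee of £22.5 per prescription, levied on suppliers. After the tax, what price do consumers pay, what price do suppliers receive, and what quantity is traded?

Without the tax, 678 − 6p = 3p + 120 gives 9p = 558, so p* = £62 and q* = 306.
With the tax collected from suppliers, supply shifts: qs = 3(p − 22.5) + 120.
New equilibrium: consumers pay £69.5, suppliers receive £47, q = 261. (Wedge: pb − ps = 22.5.)
The less price-elastic side of the market bears the larger share of a per-unit tax.

Consumers pay £69.5; suppliers receive £47; quantity = 261.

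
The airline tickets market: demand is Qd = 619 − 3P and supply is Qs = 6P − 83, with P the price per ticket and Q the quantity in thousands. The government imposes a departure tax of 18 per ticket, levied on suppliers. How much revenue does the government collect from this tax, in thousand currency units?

Without the tax, 619 − 3P = 6P − 83 gives 9P = 702, so P* = 78 and Q* = 385.
With the tax collected from suppliers, supply shifts: Qs = 6(P − 18) − 83.
Solving gives Q = 349 with buyers paying 90 and suppliers receiving 72 (the 18 wedge).
Revenue = t · Q = 18 · 349 = 6282.

Tax revenue = 6282 thousand.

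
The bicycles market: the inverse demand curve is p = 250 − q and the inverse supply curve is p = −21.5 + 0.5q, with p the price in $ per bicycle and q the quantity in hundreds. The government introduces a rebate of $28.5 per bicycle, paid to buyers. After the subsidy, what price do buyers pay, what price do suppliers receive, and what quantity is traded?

Inverting to q(p) form: qd = 250 − p; qs = 2p + 43.
Before the subsidy: set 250 − p = 2p + 43 → p* = $69, q* = 181.
With a per-unit subsidy paid to buyers, each effectively pays p − 28.5, so demand becomes qd = 250 − (p − 28.5).
New equilibrium: buyers pay $50, suppliers receive $78.5, q = 200. (Wedge: pb − ps = −28.5.)

Buyers pay $50; suppliers receive $78.5; quantity = 200.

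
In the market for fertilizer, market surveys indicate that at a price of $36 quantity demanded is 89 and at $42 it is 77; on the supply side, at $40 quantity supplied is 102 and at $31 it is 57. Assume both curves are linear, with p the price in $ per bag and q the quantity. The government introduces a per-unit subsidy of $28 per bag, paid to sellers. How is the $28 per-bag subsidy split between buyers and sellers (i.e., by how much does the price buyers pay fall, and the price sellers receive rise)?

Buyers gain $20 per bag; sellers gain $8 per bag.

Demand slope: (77 − 89)/(42 − 36) = -2, so qd = 161 − 2p.
Supply slope: (57 − 102)/(31 − 40) = 5, so qs = 5p − 98.
Before the subsidy: set 161 − 2p = 5p − 98 → p* = $37, q* = 87.
With a per-unit subsidy paid to sellers, each receives p + 28 per unit sold, so supply becomes qs = 5(p + 28) − 98.
Solving gives q = 127 with buyers paying $17 and sellers receiving $45 (the $28 wedge).
Gain to buyers: $20; to sellers: $8. (They sum to $28.)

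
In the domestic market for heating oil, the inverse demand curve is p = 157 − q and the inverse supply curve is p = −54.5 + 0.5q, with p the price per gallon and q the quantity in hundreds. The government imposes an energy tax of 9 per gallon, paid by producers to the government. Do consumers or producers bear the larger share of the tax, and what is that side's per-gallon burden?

Consumers bear the larger share: 6 per gallon.

Inverting to q(p) form: qd = 157 − p; qs = 2p + 109.
Before the tax: set 157 − p = 2p + 109 → p* = 16, q* = 141.
With the tax collected from producers, supply shifts: qs = 2(p − 9) + 109.
New equilibrium: consumers pay 22, producers receive 13, q = 135. (Wedge: pb − ps = 9.)
Per-gallon burden: consumers 6, producers 3.
Consumers take the larger share because demand is less price-elastic here (demand slope 1 vs supply slope 2).
The less price-elastic side of the market bears the larger share of a per-unit tax.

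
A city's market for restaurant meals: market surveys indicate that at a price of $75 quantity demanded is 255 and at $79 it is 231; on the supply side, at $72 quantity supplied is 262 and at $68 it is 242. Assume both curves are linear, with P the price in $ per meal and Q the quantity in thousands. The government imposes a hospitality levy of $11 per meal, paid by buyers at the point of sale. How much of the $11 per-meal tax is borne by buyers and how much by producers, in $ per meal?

Buyers bear $5 per meal; producers bear $6 per meal.

Demand slope: (231 − 255)/(79 − 75) = -6, so Qd = 705 − 6P.
Supply slope: (242 − 262)/(68 − 72) = 5, so Qs = 5P − 98.
Without the tax, 705 − 6P = 5P − 98 gives 11P = 803, so P* = $73 and Q* = 267.
With the tax collected from buyers, demand (in seller-price terms) shifts: Qd = 705 − 6(P + 11).
New equilibrium: buyers pay $78, producers receive $67, Q = 237. (Wedge: Pb − Ps = 11.)
Burden on buyers: $5; on producers: $6. (They sum to $11.)
The less price-elastic side of the market bears the larger share of a per-unit tax.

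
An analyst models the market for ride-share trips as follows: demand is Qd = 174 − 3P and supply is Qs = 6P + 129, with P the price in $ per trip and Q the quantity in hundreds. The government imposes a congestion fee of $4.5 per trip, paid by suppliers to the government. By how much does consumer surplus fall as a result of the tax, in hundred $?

Consumer surplus falls by $463.5 hundred.

Without the tax, 174 − 3P = 6P + 129 gives 9P = 45, so P* = $5 and Q* = 159.
With the tax collected from suppliers, supply shifts: Qs = 6(P − 4.5) + 129.
New equilibrium: buyers pay $8, suppliers receive $3.5, Q = 150. (Wedge: Pb − Ps = 4.5.)
ΔCS is the trapezoid between Q = 150 and Q = 159 of height $3: ½ · (159 + 150) · 3 = $463.5.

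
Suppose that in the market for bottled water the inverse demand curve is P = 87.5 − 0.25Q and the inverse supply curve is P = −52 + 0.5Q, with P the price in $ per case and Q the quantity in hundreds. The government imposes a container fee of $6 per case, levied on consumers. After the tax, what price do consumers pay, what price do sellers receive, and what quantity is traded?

Rewrite in direct form: Qd = 350 − 4P and Qs = 2P + 104.
Without the tax, 350 − 4P = 2P + 104 gives 6P = 246, so P* = $41 and Q* = 186.
With the tax collected from consumers, demand (in seller-price terms) shifts: Qd = 350 − 4(P + 6).
Solving gives Q = 178 with consumers paying $43 and sellers receiving $37 (the $6 wedge).
The less price-elastic side of the market bears the larger share of a per-unit tax.

Consumers pay $43; sellers receive $37; quantity = 178.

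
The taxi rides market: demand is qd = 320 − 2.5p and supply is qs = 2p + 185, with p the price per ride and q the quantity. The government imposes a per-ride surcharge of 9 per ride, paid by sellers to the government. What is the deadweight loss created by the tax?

Before the tax: set 320 − 2.5p = 2p + 185 → p* = 30, q* = 245.
With the tax collected from sellers, supply shifts: qs = 2(p − 9) + 185.
New equilibrium: consumers pay 34, sellers receive 25, q = 235. (Wedge: pb − ps = 9.)
Quantity falls by |ΔQ| = |245 − 235| = 10.
DWL = ½ · t · |ΔQ| = ½ · 9 · 10 = 45.

Deadweight loss = 45.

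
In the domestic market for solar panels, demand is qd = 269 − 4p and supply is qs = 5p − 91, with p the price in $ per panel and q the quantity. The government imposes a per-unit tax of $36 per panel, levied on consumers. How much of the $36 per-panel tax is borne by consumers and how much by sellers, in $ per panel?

Consumers bear $20 per panel; sellers bear $16 per panel.

Without the tax, 269 − 4p = 5p − 91 gives 9p = 360, so p* = $40 and q* = 109.
With the tax collected from consumers, demand (in seller-price terms) shifts: qd = 269 − 4(p + 36).
New equilibrium: consumers pay $60, sellers receive $24, q = 29. (Wedge: pb − ps = 36.)
Burden on consumers: $20; on sellers: $16. (They sum to $36.)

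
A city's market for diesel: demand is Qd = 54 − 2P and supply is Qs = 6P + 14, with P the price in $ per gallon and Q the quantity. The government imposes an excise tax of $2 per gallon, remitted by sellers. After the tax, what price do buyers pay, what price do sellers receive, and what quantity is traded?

Buyers pay $6.5; sellers receive $4.5; quantity = 41.

Before the tax: set 54 − 2P = 6P + 14 → P* = $5, Q* = 44.
With the tax collected from sellers, supply shifts: Qs = 6(P − 2) + 14.
New equilibrium: buyers pay $6.5, sellers receive $4.5, Q = 41. (Wedge: Pb − Ps = 2.)
The less price-elastic side of the market bears the larger share of a per-unit tax.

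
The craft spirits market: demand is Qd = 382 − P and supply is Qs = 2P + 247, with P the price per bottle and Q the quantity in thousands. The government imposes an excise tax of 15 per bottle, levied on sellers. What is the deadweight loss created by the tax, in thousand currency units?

Without the tax, 382 − P = 2P + 247 gives 3P = 135, so P* = 45 and Q* = 337.
With the tax collected from sellers, supply shifts: Qs = 2(P − 15) + 247.
Solving gives Q = 327 with consumers paying 55 and sellers receiving 40 (the 15 wedge).
Quantity falls by |ΔQ| = |337 − 327| = 10.
DWL = ½ · t · |ΔQ| = ½ · 15 · 10 = 75.

Deadweight loss = 75 thousand.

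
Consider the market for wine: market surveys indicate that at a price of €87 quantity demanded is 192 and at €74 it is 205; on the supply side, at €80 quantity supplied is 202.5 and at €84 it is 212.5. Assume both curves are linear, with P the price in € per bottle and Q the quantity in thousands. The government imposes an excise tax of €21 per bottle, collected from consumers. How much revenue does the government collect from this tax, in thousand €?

Tax revenue = €3885 thousand.

Demand slope: (205 − 192)/(74 − 87) = -1, so Qd = 279 − P.
Supply slope: (212.5 − 202.5)/(84 − 80) = 2.5, so Qs = 2.5P + 2.5.
Without the tax, 279 − P = 2.5P + 2.5 gives 3.5P = 276.5, so P* = €79 and Q* = 200.
With the tax collected from consumers, demand (in seller-price terms) shifts: Qd = 279 − (P + 21).
New equilibrium: consumers pay €94, producers receive €73, Q = 185. (Wedge: Pb − Ps = 21.)
Revenue = t · Q = 21 · 185 = €3885.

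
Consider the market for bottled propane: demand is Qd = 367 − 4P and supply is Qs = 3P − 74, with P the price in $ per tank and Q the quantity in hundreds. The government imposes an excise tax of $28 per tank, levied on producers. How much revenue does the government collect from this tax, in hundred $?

Without the tax, 367 − 4P = 3P − 74 gives 7P = 441, so P* = $63 and Q* = 115.
With the tax collected from producers, supply shifts: Qs = 3(P − 28) − 74.
New equilibrium: consumers pay $75, producers receive $47, Q = 67. (Wedge: Pb − Ps = 28.)
Revenue = t · Q = 28 · 67 = $1876.

Tax revenue = $1876 hundred.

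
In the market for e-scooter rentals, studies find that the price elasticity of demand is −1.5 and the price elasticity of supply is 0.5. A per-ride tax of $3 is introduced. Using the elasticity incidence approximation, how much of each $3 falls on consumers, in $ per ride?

Consumers bear ≈ $0.75 per ride.

Incidence ratio: consumers' share ≈ εs / (εs + |εd|) = 0.5 / (0.5 + 1.5) = 0.25.
So consumers bear ≈ 0.25 × $3 = $0.75; producers bear $2.25.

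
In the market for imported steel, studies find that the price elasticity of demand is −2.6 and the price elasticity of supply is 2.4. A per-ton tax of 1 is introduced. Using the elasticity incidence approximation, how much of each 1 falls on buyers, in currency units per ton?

Incidence ratio: buyers' share ≈ εs / (εs + |εd|) = 2.4 / (2.4 + 2.6) = 0.48.
So buyers bear ≈ 0.48 × 1 = 0.48; sellers bear 0.52.

Buyers bear ≈ 0.48 per ton.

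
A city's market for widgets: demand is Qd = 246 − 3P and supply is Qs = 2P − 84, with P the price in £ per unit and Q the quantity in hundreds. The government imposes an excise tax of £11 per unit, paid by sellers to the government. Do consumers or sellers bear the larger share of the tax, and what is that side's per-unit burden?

Sellers bear the larger share: £6.6 per unit.

Before the tax: set 246 − 3P = 2P − 84 → P* = £66, Q* = 48.
With the tax collected from sellers, supply shifts: Qs = 2(P − 11) − 84.
New equilibrium: consumers pay £70.4, sellers receive £59.4, Q = 34.8. (Wedge: Pb − Ps = 11.)
Per-unit burden: consumers £4.4, sellers £6.6.
Sellers take the larger share because supply is less price-elastic here (demand slope 3 vs supply slope 2).
The less price-elastic side of the market bears the larger share of a per-unit tax.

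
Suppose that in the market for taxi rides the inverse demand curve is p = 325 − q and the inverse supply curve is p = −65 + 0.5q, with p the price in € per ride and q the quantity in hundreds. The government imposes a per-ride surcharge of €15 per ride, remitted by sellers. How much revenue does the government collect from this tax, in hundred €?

Tax revenue = €3750 hundred.

Inverting to q(p) form: qd = 325 − p; qs = 2p + 130.
Without the tax, 325 − p = 2p + 130 gives 3p = 195, so p* = €65 and q* = 260.
With the tax collected from sellers, supply shifts: qs = 2(p − 15) + 130.
Solving gives q = 250 with consumers paying €75 and sellers receiving €60 (the €15 wedge).
Revenue = t · Q = 15 · 250 = €3750.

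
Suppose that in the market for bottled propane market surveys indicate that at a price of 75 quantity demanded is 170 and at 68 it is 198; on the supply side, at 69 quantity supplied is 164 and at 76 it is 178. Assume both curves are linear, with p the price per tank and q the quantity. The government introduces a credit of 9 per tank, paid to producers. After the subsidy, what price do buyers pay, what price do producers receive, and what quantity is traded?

Buyers pay 71; producers receive 80; quantity = 186.

Demand slope: (198 − 170)/(68 − 75) = -4, so qd = 470 − 4p.
Supply slope: (178 − 164)/(76 − 69) = 2, so qs = 2p + 26.
Before the subsidy: set 470 − 4p = 2p + 26 → p* = 74, q* = 174.
With a per-unit subsidy paid to producers, each receives p + 9 per unit sold, so supply becomes qs = 2(p + 9) + 26.
Solving gives q = 186 with buyers paying 71 and producers receiving 80 (the 9 wedge).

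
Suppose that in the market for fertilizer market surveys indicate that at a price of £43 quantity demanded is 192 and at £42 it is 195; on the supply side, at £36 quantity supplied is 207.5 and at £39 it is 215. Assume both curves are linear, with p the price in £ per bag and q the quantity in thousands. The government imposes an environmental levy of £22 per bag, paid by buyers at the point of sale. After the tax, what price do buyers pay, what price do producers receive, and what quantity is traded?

Buyers pay £47; producers receive £25; quantity = 180.

Demand slope: (195 − 192)/(42 − 43) = -3, so qd = 321 − 3p.
Supply slope: (215 − 207.5)/(39 − 36) = 2.5, so qs = 2.5p + 117.5.
Without the tax, 321 − 3p = 2.5p + 117.5 gives 5.5p = 203.5, so p* = £37 and q* = 210.
With the tax collected from buyers, demand (in seller-price terms) shifts: qd = 321 − 3(p + 22).
Solving gives q = 180 with buyers paying £47 and producers receiving £25 (the £22 wedge).
The less price-elastic side of the market bears the larger share of a per-unit tax.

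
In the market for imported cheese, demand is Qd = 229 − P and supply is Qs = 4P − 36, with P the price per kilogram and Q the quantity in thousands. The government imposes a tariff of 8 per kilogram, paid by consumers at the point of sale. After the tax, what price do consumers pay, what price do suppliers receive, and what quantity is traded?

Without the tax, 229 − P = 4P − 36 gives 5P = 265, so P* = 53 and Q* = 176.
With the tax collected from consumers, demand (in seller-price terms) shifts: Qd = 229 − (P + 8).
New equilibrium: consumers pay 59.4, suppliers receive 51.4, Q = 169.6. (Wedge: Pb − Ps = 8.)

Consumers pay 59.4; suppliers receive 51.4; quantity = 169.6.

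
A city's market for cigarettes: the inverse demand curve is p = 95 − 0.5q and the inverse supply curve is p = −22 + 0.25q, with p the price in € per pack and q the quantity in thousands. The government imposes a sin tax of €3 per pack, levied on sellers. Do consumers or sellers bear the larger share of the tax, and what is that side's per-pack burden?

Rewrite in direct form: qd = 190 − 2p and qs = 4p + 88.
Without the tax, 190 − 2p = 4p + 88 gives 6p = 102, so p* = €17 and q* = 156.
With the tax collected from sellers, supply shifts: qs = 4(p − 3) + 88.
New equilibrium: consumers pay €19, sellers receive €16, q = 152. (Wedge: pb − ps = 3.)
Per-pack burden: consumers €2, sellers €1.
Consumers take the larger share because demand is less price-elastic here (demand slope 2 vs supply slope 4).

Consumers bear the larger share: €2 per pack.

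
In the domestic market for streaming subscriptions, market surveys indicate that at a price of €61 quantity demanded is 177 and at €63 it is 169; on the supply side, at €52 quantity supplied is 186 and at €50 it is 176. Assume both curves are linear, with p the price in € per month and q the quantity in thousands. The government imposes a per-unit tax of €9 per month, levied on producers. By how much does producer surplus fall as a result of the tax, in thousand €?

Producer surplus falls by €764 thousand.

Demand slope: (169 − 177)/(63 − 61) = -4, so qd = 421 − 4p.
Supply slope: (176 − 186)/(50 − 52) = 5, so qs = 5p − 74.
Before the tax: set 421 − 4p = 5p − 74 → p* = €55, q* = 201.
With the tax collected from producers, supply shifts: qs = 5(p − 9) − 74.
New equilibrium: consumers pay €60, producers receive €51, q = 181. (Wedge: pb − ps = 9.)
ΔPS is the trapezoid between Q = 181 and Q = 201 of height €4: ½ · (201 + 181) · 4 = €764.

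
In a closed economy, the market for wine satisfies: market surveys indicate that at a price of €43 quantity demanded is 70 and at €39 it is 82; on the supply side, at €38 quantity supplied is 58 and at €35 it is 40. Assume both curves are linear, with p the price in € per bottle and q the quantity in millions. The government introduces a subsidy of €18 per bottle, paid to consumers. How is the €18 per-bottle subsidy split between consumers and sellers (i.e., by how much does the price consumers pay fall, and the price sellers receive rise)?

Consumers gain €12 per bottle; sellers gain €6 per bottle.

Demand slope: (82 − 70)/(39 − 43) = -3, so qd = 199 − 3p.
Supply slope: (40 − 58)/(35 − 38) = 6, so qs = 6p − 170.
Before the subsidy: set 199 − 3p = 6p − 170 → p* = €41, q* = 76.
With a per-unit subsidy paid to consumers, each effectively pays p − 18, so demand becomes qd = 199 − 3(p − 18).
Solving gives q = 112 with consumers paying €29 and sellers receiving €47 (the €18 wedge).
Gain to consumers: €12; to sellers: €6. (They sum to €18.)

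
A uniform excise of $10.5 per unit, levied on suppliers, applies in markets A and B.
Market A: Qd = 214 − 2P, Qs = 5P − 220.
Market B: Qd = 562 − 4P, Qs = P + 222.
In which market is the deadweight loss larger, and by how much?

Market A: pre-tax P* = $62, Q* = 90; post-tax Q = 75; deadweight loss = $78.75.
Market B: pre-tax P* = $68, Q* = 290; post-tax Q = 281.6; deadweight loss = $44.1.
Difference: $78.75 vs $44.1 → market A is larger by $34.65.

Market A, by $34.65.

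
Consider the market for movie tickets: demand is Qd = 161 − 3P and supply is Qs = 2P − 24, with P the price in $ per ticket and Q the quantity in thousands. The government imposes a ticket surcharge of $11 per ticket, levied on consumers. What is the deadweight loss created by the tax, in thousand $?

Before the tax: set 161 − 3P = 2P − 24 → P* = $37, Q* = 50.
With the tax collected from consumers, demand (in seller-price terms) shifts: Qd = 161 − 3(P + 11).
New equilibrium: consumers pay $41.4, sellers receive $30.4, Q = 36.8. (Wedge: Pb − Ps = 11.)
Quantity falls by |ΔQ| = |50 − 36.8| = 13.2.
DWL = ½ · t · |ΔQ| = ½ · 11 · 13.2 = $72.6.

Deadweight loss = $72.6 thousand.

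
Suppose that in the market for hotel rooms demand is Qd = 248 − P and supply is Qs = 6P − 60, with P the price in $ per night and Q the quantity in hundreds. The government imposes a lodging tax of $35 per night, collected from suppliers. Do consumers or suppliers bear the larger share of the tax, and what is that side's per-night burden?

Without the tax, 248 − P = 6P − 60 gives 7P = 308, so P* = $44 and Q* = 204.
With the tax collected from suppliers, supply shifts: Qs = 6(P − 35) − 60.
New equilibrium: consumers pay $74, suppliers receive $39, Q = 174. (Wedge: Pb − Ps = 35.)
Per-night burden: consumers $30, suppliers $5.
Consumers take the larger share because demand is less price-elastic here (demand slope 1 vs supply slope 6).
The less price-elastic side of the market bears the larger share of a per-unit tax.

Consumers bear the larger share: $30 per night.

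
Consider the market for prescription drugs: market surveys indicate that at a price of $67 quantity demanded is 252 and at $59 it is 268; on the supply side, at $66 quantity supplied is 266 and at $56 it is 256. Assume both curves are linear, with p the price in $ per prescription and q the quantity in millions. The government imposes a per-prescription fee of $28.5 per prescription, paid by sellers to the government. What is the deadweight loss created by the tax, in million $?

Deadweight loss = $270.75 million.

Demand slope: (268 − 252)/(59 − 67) = -2, so qd = 386 − 2p.
Supply slope: (256 − 266)/(56 − 66) = 1, so qs = p + 200.
Before the tax: set 386 − 2p = p + 200 → p* = $62, q* = 262.
With the tax collected from sellers, supply shifts: qs = (p − 28.5) + 200.
New equilibrium: consumers pay $71.5, sellers receive $43, q = 243. (Wedge: pb − ps = 28.5.)
Quantity falls by |ΔQ| = |262 − 243| = 19.
DWL = ½ · t · |ΔQ| = ½ · 28.5 · 19 = $270.75.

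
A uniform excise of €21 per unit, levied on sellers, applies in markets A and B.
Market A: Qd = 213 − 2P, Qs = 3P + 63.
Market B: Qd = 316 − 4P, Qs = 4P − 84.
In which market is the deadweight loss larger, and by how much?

Market A: pre-tax P* = €30, Q* = 153; post-tax Q = 127.8; deadweight loss = €264.6.
Market B: pre-tax P* = €50, Q* = 116; post-tax Q = 74; deadweight loss = €441.
Difference: €264.6 vs €441 → market B is larger by €176.4.

Market B, by €176.4.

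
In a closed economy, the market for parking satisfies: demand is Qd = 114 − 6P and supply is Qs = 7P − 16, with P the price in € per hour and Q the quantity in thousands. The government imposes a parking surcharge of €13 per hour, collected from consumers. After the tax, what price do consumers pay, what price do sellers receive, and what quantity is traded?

Consumers pay €17; sellers receive €4; quantity = 12.

Without the tax, 114 − 6P = 7P − 16 gives 13P = 130, so P* = €10 and Q* = 54.
With the tax collected from consumers, demand (in seller-price terms) shifts: Qd = 114 − 6(P + 13).
Solving gives Q = 12 with consumers paying €17 and sellers receiving €4 (the €13 wedge).
The less price-elastic side of the market bears the larger share of a per-unit tax.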